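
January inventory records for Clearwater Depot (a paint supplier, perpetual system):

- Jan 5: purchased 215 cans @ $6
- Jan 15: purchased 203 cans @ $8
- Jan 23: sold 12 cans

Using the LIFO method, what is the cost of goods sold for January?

Jan 23, 12 sold [LIFO — newest first]: 12 @ $8 = $96
Ending inventory: 215 @ $6 + 191 @ $8 = $2,818
Check: goods available $2,914 = COGS $96 + ending $2,818

COGS = $96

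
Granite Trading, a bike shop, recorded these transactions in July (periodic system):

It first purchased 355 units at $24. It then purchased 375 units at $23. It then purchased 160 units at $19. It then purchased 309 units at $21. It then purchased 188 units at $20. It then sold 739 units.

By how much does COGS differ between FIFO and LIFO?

FIFO COGS: 355 @ $24 + 375 @ $23 + 9 @ $19 = $17,316
LIFO COGS: 188 @ $20 + 309 @ $21 + 160 @ $19 + 82 @ $23 = $15,175
Difference = |$17,316 − $15,175| = $2,141

$2,141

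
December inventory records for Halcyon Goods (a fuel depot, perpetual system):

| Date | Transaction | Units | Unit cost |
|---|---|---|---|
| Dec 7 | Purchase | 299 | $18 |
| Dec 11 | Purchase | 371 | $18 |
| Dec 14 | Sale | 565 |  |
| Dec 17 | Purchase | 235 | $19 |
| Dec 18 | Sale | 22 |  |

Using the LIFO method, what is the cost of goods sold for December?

COGS = $10,588

Dec 14, 565 sold [LIFO — newest first]: 371 @ $18 + 194 @ $18 = $10,170
Dec 18, 22 sold [LIFO — newest first]: 22 @ $19 = $418
Total COGS = $10,170 + $418 = $10,588
Ending inventory: 105 @ $18 + 213 @ $19 = $5,937
Check: goods available $16,525 = COGS $10,588 + ending $5,937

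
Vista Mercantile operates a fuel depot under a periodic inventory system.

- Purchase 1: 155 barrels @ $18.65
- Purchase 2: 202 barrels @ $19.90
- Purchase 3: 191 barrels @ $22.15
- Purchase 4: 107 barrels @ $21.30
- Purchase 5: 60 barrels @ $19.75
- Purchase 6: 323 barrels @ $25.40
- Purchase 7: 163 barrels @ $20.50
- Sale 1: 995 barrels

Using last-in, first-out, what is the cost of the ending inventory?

Sale 1 (995) [LIFO — newest first]: 163 @ $20.50 + 323 @ $25.40 + 60 @ $19.75 + 107 @ $21.30 + 191 @ $22.15 + 151 @ $19.90 = $22,245.35
Ending inventory: 155 @ $18.65 + 51 @ $19.90 = $3,905.65

Ending inventory = $3,905.65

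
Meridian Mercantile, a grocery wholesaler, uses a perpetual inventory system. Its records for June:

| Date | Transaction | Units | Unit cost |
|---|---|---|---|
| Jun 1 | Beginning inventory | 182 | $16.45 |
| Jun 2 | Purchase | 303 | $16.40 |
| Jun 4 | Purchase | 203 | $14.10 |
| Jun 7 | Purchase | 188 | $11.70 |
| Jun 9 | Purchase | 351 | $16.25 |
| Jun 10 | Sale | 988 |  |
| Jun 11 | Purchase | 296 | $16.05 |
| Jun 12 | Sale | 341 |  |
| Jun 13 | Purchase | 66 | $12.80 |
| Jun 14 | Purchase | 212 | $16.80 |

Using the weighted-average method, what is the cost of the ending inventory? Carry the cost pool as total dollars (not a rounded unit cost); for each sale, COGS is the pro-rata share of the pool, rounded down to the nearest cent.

After Jun 1: 182 on hand, pool $2,993.90 (≈ $16.4500 each)
After Jun 2: 485 on hand, pool $7,963.10 (≈ $16.4188 each)
After Jun 4: 688 on hand, pool $10,825.40 (≈ $15.7346 each)
After Jun 7: 876 on hand, pool $13,025.00 (≈ $14.8687 each)
After Jun 9: 1227 on hand, pool $18,728.75 (≈ $15.2639 each)
Jun 10, sell 988: 988/1227 × $18,728.75 → $15,080.68
After Jun 11: 535 on hand, pool $8,398.87 (≈ $15.6988 each)
Jun 12, sell 341: 341/535 × $8,398.87 → $5,353.29
After Jun 13: 260 on hand, pool $3,890.38 (≈ $14.9630 each)
After Jun 14: 472 on hand, pool $7,451.98 (≈ $15.7881 each)
Total COGS = $15,080.68 + $5,353.29 = $20,433.97
Ending inventory (cost pool remaining) = $7,451.98
Check: goods available $27,885.95 = COGS $20,433.97 + ending $7,451.98

Ending inventory = $7,451.98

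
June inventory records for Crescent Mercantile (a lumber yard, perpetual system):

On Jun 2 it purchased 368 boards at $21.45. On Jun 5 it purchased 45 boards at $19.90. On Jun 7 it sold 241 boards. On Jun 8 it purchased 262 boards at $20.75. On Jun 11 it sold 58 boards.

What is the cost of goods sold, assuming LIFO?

COGS = $6,303.20

Jun 7, 241 sold [LIFO — newest first]: 45 @ $19.90 + 196 @ $21.45 = $5,099.70
Jun 11, 58 sold [LIFO — newest first]: 58 @ $20.75 = $1,203.50
Total COGS = $5,099.70 + $1,203.50 = $6,303.20
Ending inventory: 172 @ $21.45 + 204 @ $20.75 = $7,922.40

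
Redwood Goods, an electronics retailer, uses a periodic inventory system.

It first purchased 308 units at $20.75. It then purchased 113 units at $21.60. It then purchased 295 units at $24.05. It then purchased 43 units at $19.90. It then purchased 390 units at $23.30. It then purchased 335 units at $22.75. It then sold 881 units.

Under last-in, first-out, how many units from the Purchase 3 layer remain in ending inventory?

182

Sale 1 (881) [LIFO — newest first]: 335 @ $22.75 + 390 @ $23.30 + 43 @ $19.90 + 113 @ $24.05 = $20,281.60
Ending inventory: 308 @ $20.75 + 113 @ $21.60 + 182 @ $24.05 = $13,208.90
Check: goods available $33,490.50 = COGS $20,281.60 + ending $13,208.90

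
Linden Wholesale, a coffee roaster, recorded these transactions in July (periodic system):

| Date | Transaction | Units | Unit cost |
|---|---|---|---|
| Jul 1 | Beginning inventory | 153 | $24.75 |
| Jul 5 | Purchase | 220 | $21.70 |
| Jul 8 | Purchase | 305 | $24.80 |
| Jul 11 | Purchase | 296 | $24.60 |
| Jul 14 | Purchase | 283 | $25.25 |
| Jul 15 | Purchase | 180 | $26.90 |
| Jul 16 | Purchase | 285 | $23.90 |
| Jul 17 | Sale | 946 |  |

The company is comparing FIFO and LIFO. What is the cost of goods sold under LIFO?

COGS = $23,670.05

FIFO COGS: 153 @ $24.75 + 220 @ $21.70 + 305 @ $24.80 + 268 @ $24.60 = $22,717.55
LIFO COGS: 285 @ $23.90 + 180 @ $26.90 + 283 @ $25.25 + 198 @ $24.60 = $23,670.05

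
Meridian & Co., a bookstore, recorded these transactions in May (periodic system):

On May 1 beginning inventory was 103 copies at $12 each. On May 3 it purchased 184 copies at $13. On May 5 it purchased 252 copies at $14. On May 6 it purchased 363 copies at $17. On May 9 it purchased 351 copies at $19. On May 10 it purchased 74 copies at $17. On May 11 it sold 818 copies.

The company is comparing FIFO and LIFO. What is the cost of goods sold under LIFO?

COGS = $14,518

FIFO COGS: 103 @ $12 + 184 @ $13 + 252 @ $14 + 279 @ $17 = $11,899
LIFO COGS: 74 @ $17 + 351 @ $19 + 363 @ $17 + 30 @ $14 = $14,518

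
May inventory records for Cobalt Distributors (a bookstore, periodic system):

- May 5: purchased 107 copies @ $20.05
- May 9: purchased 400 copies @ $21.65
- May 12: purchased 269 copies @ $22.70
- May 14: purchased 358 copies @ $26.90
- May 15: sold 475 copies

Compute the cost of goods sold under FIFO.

COGS = $10,112.55

May 15, 475 sold [FIFO — oldest first]: 107 @ $20.05 + 368 @ $21.65 = $10,112.55
Ending inventory: 32 @ $21.65 + 269 @ $22.70 + 358 @ $26.90 = $16,429.30
Check: goods available $26,541.85 = COGS $10,112.55 + ending $16,429.30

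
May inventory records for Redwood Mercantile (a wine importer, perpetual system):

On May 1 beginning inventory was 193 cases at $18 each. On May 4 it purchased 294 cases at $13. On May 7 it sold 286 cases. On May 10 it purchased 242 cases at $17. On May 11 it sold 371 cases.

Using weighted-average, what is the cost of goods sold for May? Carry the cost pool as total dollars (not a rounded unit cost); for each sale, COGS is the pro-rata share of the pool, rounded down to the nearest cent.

COGS = $10,251.93

After May 1: 193 on hand, pool $3,474.00 (≈ $18.0000 each)
After May 4: 487 on hand, pool $7,296.00 (≈ $14.9815 each)
May 7, sell 286: 286/487 × $7,296.00 → $4,284.71
After May 10: 443 on hand, pool $7,125.29 (≈ $16.0842 each)
May 11, sell 371: 371/443 × $7,125.29 → $5,967.22
Total COGS = $4,284.71 + $5,967.22 = $10,251.93
Ending inventory (cost pool remaining) = $1,158.07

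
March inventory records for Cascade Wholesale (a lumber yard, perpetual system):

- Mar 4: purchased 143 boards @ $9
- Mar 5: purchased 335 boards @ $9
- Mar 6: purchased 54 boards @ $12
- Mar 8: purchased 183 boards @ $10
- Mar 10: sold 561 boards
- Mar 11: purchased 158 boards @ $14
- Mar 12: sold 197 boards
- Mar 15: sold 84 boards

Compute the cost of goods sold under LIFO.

Mar 10, 561 sold [LIFO — newest first]: 183 @ $10 + 54 @ $12 + 324 @ $9 = $5,394
Mar 12, 197 sold [LIFO — newest first]: 158 @ $14 + 11 @ $9 + 28 @ $9 = $2,563
Mar 15, 84 sold [LIFO — newest first]: 84 @ $9 = $756
Total COGS = $5,394 + $2,563 + $756 = $8,713
Ending inventory: 31 @ $9 = $279
Check: goods available $8,992 = COGS $8,713 + ending $279

COGS = $8,713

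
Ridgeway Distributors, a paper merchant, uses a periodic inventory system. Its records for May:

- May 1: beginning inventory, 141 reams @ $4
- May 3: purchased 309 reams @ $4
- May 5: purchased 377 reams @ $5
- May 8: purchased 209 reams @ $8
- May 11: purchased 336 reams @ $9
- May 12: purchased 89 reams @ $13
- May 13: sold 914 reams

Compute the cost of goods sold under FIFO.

May 13, 914 sold [FIFO — oldest first]: 141 @ $4 + 309 @ $4 + 377 @ $5 + 87 @ $8 = $4,381
Ending inventory: 122 @ $8 + 336 @ $9 + 89 @ $13 = $5,157

COGS = $4,381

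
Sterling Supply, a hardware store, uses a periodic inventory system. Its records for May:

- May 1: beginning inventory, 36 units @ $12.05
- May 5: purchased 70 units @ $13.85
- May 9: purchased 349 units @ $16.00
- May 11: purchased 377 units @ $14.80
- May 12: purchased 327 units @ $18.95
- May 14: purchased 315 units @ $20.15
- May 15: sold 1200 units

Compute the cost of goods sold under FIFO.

COGS = $19,589.70

May 15, 1200 sold [FIFO — oldest first]: 36 @ $12.05 + 70 @ $13.85 + 349 @ $16.00 + 377 @ $14.80 + 327 @ $18.95 + 41 @ $20.15 = $19,589.70
Ending inventory: 274 @ $20.15 = $5,521.10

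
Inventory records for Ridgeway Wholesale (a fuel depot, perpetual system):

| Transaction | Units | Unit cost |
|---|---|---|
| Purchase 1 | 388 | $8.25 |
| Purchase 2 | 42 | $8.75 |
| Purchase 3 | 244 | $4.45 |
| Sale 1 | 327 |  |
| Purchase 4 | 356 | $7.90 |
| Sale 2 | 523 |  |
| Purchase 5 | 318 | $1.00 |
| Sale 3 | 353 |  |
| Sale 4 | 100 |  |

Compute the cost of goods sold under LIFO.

COGS = $7,413.45

Sale 1 (327) [LIFO — newest first]: 244 @ $4.45 + 42 @ $8.75 + 41 @ $8.25 = $1,791.55
Sale 2 (523) [LIFO — newest first]: 356 @ $7.90 + 167 @ $8.25 = $4,190.15
Sale 3 (353) [LIFO — newest first]: 318 @ $1.00 + 35 @ $8.25 = $606.75
Sale 4 (100) [LIFO — newest first]: 100 @ $8.25 = $825.00
Total COGS = $1,791.55 + $4,190.15 + $606.75 + $825.00 = $7,413.45
Ending inventory: 45 @ $8.25 = $371.25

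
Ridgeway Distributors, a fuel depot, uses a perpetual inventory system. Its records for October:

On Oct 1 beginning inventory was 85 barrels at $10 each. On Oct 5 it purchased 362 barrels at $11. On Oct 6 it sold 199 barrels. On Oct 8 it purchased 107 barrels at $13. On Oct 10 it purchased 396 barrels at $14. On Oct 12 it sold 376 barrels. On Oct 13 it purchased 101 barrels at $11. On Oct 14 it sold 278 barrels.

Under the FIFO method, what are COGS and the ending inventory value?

Oct 6, 199 sold [FIFO — oldest first]: 85 @ $10 + 114 @ $11 = $2,104
Oct 12, 376 sold [FIFO — oldest first]: 248 @ $11 + 107 @ $13 + 21 @ $14 = $4,413
Oct 14, 278 sold [FIFO — oldest first]: 278 @ $14 = $3,892
Total COGS = $2,104 + $4,413 + $3,892 = $10,409
Ending inventory: 97 @ $14 + 101 @ $11 = $2,469

COGS = $10,409; ending inventory = $2,469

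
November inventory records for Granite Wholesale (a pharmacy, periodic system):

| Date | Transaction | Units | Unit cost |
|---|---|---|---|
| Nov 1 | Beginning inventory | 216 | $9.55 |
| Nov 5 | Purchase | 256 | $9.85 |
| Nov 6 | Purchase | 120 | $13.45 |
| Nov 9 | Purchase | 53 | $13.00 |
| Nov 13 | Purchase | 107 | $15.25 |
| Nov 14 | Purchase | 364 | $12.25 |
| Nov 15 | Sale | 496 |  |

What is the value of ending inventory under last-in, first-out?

Ending inventory = $6,562.40

Nov 15, 496 sold [LIFO — newest first]: 364 @ $12.25 + 107 @ $15.25 + 25 @ $13.00 = $6,415.75
Ending inventory: 216 @ $9.55 + 256 @ $9.85 + 120 @ $13.45 + 28 @ $13.00 = $6,562.40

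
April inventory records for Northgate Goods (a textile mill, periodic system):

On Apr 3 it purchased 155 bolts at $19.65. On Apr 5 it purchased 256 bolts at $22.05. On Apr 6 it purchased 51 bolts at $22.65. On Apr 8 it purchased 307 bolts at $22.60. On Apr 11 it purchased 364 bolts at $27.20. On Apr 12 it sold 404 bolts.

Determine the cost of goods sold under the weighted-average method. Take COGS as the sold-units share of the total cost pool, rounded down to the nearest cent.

Apr 12, sell 404: 404/1133 × $26,684.70 → $9,515.10
Ending inventory (cost pool remaining) = $17,169.60

COGS = $9,515.10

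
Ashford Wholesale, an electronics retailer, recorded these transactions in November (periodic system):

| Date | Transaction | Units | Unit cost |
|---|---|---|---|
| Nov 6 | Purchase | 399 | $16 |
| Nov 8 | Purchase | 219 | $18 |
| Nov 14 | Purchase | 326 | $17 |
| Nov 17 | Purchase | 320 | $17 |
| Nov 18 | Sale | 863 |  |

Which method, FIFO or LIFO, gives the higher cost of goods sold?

FIFO COGS: 399 @ $16 + 219 @ $18 + 245 @ $17 = $14,491
LIFO COGS: 320 @ $17 + 326 @ $17 + 217 @ $18 = $14,888

LIFO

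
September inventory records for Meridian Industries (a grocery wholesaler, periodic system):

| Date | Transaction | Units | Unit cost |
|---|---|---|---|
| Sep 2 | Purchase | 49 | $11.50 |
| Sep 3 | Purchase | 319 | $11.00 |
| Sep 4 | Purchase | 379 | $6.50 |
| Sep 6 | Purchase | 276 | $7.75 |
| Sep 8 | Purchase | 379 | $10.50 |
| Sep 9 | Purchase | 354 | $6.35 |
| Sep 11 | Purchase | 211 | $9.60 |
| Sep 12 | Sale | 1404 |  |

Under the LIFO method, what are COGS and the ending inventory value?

Sep 12, 1404 sold [LIFO — newest first]: 211 @ $9.60 + 354 @ $6.35 + 379 @ $10.50 + 276 @ $7.75 + 184 @ $6.50 = $11,588.00
Ending inventory: 49 @ $11.50 + 319 @ $11.00 + 195 @ $6.50 = $5,340.00

COGS = $11,588.00; ending inventory = $5,340.00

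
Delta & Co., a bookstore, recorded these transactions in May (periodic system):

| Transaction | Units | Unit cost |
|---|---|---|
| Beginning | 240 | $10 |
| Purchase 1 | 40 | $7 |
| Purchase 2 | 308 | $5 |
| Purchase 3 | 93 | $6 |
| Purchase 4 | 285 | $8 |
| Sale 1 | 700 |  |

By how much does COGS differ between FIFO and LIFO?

FIFO COGS: 240 @ $10 + 40 @ $7 + 308 @ $5 + 93 @ $6 + 19 @ $8 = $4,930
LIFO COGS: 285 @ $8 + 93 @ $6 + 308 @ $5 + 14 @ $7 = $4,476
Difference = |$4,930 − $4,476| = $454

$454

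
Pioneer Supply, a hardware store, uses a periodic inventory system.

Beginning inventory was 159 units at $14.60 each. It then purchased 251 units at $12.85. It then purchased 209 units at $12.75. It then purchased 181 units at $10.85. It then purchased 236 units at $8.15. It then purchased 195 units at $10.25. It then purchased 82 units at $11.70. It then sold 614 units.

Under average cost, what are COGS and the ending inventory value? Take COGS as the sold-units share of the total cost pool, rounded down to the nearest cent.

COGS = $7,041.07; ending inventory = $8,015.83

Sale 1, sell 614: 614/1313 × $15,056.90 → $7,041.07
Ending inventory (cost pool remaining) = $8,015.83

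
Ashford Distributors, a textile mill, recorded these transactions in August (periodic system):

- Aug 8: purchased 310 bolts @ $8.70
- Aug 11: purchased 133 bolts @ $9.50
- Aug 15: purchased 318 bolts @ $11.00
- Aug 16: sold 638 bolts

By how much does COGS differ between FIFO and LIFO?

FIFO COGS: 310 @ $8.70 + 133 @ $9.50 + 195 @ $11.00 = $6,105.50
LIFO COGS: 318 @ $11.00 + 133 @ $9.50 + 187 @ $8.70 = $6,388.40
Difference = |$6,105.50 − $6,388.40| = $282.90

$282.90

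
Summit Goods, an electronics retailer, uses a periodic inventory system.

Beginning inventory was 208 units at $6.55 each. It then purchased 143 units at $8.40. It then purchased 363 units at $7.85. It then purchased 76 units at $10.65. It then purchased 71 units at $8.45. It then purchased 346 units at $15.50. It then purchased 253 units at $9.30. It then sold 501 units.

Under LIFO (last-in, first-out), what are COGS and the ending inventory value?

Sale 1 (501) [LIFO — newest first]: 253 @ $9.30 + 248 @ $15.50 = $6,196.90
Ending inventory: 208 @ $6.55 + 143 @ $8.40 + 363 @ $7.85 + 76 @ $10.65 + 71 @ $8.45 + 98 @ $15.50 = $8,341.50

COGS = $6,196.90; ending inventory = $8,341.50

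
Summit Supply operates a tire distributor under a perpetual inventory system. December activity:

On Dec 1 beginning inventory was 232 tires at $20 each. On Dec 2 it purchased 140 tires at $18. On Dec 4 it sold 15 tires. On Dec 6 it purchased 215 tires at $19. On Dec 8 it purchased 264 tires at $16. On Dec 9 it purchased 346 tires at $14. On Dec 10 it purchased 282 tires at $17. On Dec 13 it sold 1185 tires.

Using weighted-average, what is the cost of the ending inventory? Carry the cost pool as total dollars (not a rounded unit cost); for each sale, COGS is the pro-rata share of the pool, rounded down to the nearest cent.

After Dec 1: 232 on hand, pool $4,640.00 (≈ $20.0000 each)
After Dec 2: 372 on hand, pool $7,160.00 (≈ $19.2473 each)
Dec 4, sell 15: 15/372 × $7,160.00 → $288.70
After Dec 6: 572 on hand, pool $10,956.30 (≈ $19.1544 each)
After Dec 8: 836 on hand, pool $15,180.30 (≈ $18.1583 each)
After Dec 9: 1182 on hand, pool $20,024.30 (≈ $16.9410 each)
After Dec 10: 1464 on hand, pool $24,818.30 (≈ $16.9524 each)
Dec 13, sell 1185: 1185/1464 × $24,818.30 → $20,088.58
Total COGS = $288.70 + $20,088.58 = $20,377.28
Ending inventory (cost pool remaining) = $4,729.72

Ending inventory = $4,729.72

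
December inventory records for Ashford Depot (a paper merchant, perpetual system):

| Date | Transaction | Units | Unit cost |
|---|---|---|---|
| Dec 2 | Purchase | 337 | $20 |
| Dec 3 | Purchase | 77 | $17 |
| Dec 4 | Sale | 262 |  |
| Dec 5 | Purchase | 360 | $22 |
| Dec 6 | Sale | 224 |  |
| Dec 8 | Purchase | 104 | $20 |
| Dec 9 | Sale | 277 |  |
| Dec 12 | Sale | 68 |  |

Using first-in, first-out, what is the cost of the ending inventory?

Ending inventory = $940

Dec 4, 262 sold [FIFO — oldest first]: 262 @ $20 = $5,240
Dec 6, 224 sold [FIFO — oldest first]: 75 @ $20 + 77 @ $17 + 72 @ $22 = $4,393
Dec 9, 277 sold [FIFO — oldest first]: 277 @ $22 = $6,094
Dec 12, 68 sold [FIFO — oldest first]: 11 @ $22 + 57 @ $20 = $1,382
Total COGS = $5,240 + $4,393 + $6,094 + $1,382 = $17,109
Ending inventory: 47 @ $20 = $940
Check: goods available $18,049 = COGS $17,109 + ending $940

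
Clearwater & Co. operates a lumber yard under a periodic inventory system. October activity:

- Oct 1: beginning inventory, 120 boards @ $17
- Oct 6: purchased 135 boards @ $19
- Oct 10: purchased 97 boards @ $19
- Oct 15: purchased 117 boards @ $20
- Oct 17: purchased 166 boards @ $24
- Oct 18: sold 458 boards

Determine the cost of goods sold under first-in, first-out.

Oct 18, 458 sold [FIFO — oldest first]: 120 @ $17 + 135 @ $19 + 97 @ $19 + 106 @ $20 = $8,568
Ending inventory: 11 @ $20 + 166 @ $24 = $4,204

COGS = $8,568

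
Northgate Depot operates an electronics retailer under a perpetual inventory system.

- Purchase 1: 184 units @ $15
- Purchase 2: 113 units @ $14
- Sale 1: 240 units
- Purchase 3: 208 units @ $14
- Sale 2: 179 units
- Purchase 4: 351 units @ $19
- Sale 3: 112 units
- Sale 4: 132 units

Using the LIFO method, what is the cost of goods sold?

Sale 1 (240) [LIFO — newest first]: 113 @ $14 + 127 @ $15 = $3,487
Sale 2 (179) [LIFO — newest first]: 179 @ $14 = $2,506
Sale 3 (112) [LIFO — newest first]: 112 @ $19 = $2,128
Sale 4 (132) [LIFO — newest first]: 132 @ $19 = $2,508
Total COGS = $3,487 + $2,506 + $2,128 + $2,508 = $10,629
Ending inventory: 57 @ $15 + 29 @ $14 + 107 @ $19 = $3,294

COGS = $10,629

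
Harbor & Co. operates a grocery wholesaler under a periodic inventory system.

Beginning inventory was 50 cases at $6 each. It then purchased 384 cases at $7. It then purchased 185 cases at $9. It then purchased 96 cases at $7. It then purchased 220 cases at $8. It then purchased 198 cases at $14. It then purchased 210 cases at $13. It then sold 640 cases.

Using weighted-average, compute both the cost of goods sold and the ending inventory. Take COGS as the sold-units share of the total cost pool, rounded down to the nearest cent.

COGS = $5,998.27; ending inventory = $6,588.73

Sale 1, sell 640: 640/1343 × $12,587.00 → $5,998.27
Ending inventory (cost pool remaining) = $6,588.73
Check: goods available $12,587.00 = COGS $5,998.27 + ending $6,588.73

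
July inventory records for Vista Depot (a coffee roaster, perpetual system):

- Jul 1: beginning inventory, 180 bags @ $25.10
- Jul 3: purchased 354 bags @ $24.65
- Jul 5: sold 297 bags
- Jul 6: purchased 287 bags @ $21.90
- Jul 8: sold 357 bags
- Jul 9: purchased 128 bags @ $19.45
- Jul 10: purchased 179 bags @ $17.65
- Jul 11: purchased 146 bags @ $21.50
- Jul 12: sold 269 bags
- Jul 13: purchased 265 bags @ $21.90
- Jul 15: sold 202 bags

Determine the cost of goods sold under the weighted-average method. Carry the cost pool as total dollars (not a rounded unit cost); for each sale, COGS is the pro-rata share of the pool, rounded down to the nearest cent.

COGS = $25,401.84

After Jul 1: 180 on hand, pool $4,518.00 (≈ $25.1000 each)
After Jul 3: 534 on hand, pool $13,244.10 (≈ $24.8017 each)
Jul 5, sell 297: 297/534 × $13,244.10 → $7,366.10
After Jul 6: 524 on hand, pool $12,163.30 (≈ $23.2124 each)
Jul 8, sell 357: 357/524 × $12,163.30 → $8,286.82
After Jul 9: 295 on hand, pool $6,366.08 (≈ $21.5799 each)
After Jul 10: 474 on hand, pool $9,525.43 (≈ $20.0958 each)
After Jul 11: 620 on hand, pool $12,664.43 (≈ $20.4265 each)
Jul 12, sell 269: 269/620 × $12,664.43 → $5,494.72
After Jul 13: 616 on hand, pool $12,973.21 (≈ $21.0604 each)
Jul 15, sell 202: 202/616 × $12,973.21 → $4,254.20
Total COGS = $7,366.10 + $8,286.82 + $5,494.72 + $4,254.20 = $25,401.84
Ending inventory (cost pool remaining) = $8,719.01
Check: goods available $34,120.85 = COGS $25,401.84 + ending $8,719.01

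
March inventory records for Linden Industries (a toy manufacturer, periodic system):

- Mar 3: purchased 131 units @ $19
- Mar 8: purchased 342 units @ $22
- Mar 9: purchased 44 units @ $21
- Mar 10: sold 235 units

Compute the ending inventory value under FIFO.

Mar 10, 235 sold [FIFO — oldest first]: 131 @ $19 + 104 @ $22 = $4,777
Ending inventory: 238 @ $22 + 44 @ $21 = $6,160

Ending inventory = $6,160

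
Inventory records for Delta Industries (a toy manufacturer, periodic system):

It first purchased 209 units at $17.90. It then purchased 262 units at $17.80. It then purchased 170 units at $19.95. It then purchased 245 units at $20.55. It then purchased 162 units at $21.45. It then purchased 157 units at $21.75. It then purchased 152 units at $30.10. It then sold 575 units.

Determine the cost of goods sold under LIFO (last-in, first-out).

COGS = $13,602.05

Sale 1 (575) [LIFO — newest first]: 152 @ $30.10 + 157 @ $21.75 + 162 @ $21.45 + 104 @ $20.55 = $13,602.05
Ending inventory: 209 @ $17.90 + 262 @ $17.80 + 170 @ $19.95 + 141 @ $20.55 = $14,693.75
Check: goods available $28,295.80 = COGS $13,602.05 + ending $14,693.75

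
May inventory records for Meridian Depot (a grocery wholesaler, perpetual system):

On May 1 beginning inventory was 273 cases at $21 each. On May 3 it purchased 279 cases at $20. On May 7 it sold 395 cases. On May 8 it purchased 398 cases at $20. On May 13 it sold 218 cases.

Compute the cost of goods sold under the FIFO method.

COGS = $12,533

May 7, 395 sold [FIFO — oldest first]: 273 @ $21 + 122 @ $20 = $8,173
May 13, 218 sold [FIFO — oldest first]: 157 @ $20 + 61 @ $20 = $4,360
Total COGS = $8,173 + $4,360 = $12,533
Ending inventory: 337 @ $20 = $6,740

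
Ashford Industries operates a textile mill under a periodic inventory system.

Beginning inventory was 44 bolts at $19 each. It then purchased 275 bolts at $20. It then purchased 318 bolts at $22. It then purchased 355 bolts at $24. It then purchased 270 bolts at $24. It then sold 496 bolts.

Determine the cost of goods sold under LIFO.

COGS = $11,904

Sale 1 (496) [LIFO — newest first]: 270 @ $24 + 226 @ $24 = $11,904
Ending inventory: 44 @ $19 + 275 @ $20 + 318 @ $22 + 129 @ $24 = $16,428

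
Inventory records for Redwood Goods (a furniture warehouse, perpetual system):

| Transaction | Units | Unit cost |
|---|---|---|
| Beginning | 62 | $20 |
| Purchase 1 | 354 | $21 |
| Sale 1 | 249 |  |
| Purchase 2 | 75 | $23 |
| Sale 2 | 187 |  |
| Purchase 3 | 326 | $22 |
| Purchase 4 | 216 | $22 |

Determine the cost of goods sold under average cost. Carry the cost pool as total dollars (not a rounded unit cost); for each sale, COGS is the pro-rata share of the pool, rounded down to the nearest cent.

After Beginning: 62 on hand, pool $1,240.00 (≈ $20.0000 each)
After Purchase 1: 416 on hand, pool $8,674.00 (≈ $20.8510 each)
Sale 1, sell 249: 249/416 × $8,674.00 → $5,191.88
After Purchase 2: 242 on hand, pool $5,207.12 (≈ $21.5170 each)
Sale 2, sell 187: 187/242 × $5,207.12 → $4,023.68
After Purchase 3: 381 on hand, pool $8,355.44 (≈ $21.9303 each)
After Purchase 4: 597 on hand, pool $13,107.44 (≈ $21.9555 each)
Total COGS = $5,191.88 + $4,023.68 = $9,215.56
Ending inventory (cost pool remaining) = $13,107.44
Check: goods available $22,323.00 = COGS $9,215.56 + ending $13,107.44

COGS = $9,215.56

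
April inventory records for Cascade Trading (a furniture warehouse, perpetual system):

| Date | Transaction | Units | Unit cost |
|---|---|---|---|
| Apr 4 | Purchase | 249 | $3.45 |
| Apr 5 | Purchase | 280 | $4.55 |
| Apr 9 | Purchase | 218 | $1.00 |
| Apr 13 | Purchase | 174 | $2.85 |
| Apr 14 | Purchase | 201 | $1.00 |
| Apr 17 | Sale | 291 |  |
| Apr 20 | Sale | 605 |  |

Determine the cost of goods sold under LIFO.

Apr 17, 291 sold [LIFO — newest first]: 201 @ $1.00 + 90 @ $2.85 = $457.50
Apr 20, 605 sold [LIFO — newest first]: 84 @ $2.85 + 218 @ $1.00 + 280 @ $4.55 + 23 @ $3.45 = $1,810.75
Total COGS = $457.50 + $1,810.75 = $2,268.25
Ending inventory: 226 @ $3.45 = $779.70
Check: goods available $3,047.95 = COGS $2,268.25 + ending $779.70

COGS = $2,268.25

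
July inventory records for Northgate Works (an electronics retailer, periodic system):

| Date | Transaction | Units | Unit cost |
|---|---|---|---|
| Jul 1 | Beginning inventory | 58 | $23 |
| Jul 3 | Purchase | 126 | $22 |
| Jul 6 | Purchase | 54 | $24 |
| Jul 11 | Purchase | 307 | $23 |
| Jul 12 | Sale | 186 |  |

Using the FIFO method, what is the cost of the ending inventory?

Jul 12, 186 sold [FIFO — oldest first]: 58 @ $23 + 126 @ $22 + 2 @ $24 = $4,154
Ending inventory: 52 @ $24 + 307 @ $23 = $8,309
Check: goods available $12,463 = COGS $4,154 + ending $8,309

Ending inventory = $8,309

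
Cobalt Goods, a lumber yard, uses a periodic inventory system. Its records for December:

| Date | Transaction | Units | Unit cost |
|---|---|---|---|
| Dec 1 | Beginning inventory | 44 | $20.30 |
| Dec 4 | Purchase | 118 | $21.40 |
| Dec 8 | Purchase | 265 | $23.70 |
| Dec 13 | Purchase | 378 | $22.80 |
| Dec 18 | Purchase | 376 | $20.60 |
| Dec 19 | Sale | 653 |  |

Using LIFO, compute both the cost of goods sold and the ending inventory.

Dec 19, 653 sold [LIFO — newest first]: 376 @ $20.60 + 277 @ $22.80 = $14,061.20
Ending inventory: 44 @ $20.30 + 118 @ $21.40 + 265 @ $23.70 + 101 @ $22.80 = $12,001.70

COGS = $14,061.20; ending inventory = $12,001.70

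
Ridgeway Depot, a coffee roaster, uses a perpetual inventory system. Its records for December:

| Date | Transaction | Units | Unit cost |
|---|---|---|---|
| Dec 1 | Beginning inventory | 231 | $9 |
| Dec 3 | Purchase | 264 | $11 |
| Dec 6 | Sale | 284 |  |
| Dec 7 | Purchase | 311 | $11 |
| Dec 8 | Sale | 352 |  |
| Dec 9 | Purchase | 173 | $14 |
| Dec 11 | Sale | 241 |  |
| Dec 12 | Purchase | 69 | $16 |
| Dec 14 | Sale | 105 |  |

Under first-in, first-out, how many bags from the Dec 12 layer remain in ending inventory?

66

Dec 6, 284 sold [FIFO — oldest first]: 231 @ $9 + 53 @ $11 = $2,662
Dec 8, 352 sold [FIFO — oldest first]: 211 @ $11 + 141 @ $11 = $3,872
Dec 11, 241 sold [FIFO — oldest first]: 170 @ $11 + 71 @ $14 = $2,864
Dec 14, 105 sold [FIFO — oldest first]: 102 @ $14 + 3 @ $16 = $1,476
Total COGS = $2,662 + $3,872 + $2,864 + $1,476 = $10,874
Ending inventory: 66 @ $16 = $1,056
Check: goods available $11,930 = COGS $10,874 + ending $1,056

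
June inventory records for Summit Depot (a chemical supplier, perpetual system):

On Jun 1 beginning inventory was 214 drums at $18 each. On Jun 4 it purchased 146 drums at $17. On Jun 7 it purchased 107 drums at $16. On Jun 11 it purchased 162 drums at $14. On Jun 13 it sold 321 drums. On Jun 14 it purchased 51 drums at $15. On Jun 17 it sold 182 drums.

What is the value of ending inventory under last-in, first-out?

Ending inventory = $3,186

Jun 13, 321 sold [LIFO — newest first]: 162 @ $14 + 107 @ $16 + 52 @ $17 = $4,864
Jun 17, 182 sold [LIFO — newest first]: 51 @ $15 + 94 @ $17 + 37 @ $18 = $3,029
Total COGS = $4,864 + $3,029 = $7,893
Ending inventory: 177 @ $18 = $3,186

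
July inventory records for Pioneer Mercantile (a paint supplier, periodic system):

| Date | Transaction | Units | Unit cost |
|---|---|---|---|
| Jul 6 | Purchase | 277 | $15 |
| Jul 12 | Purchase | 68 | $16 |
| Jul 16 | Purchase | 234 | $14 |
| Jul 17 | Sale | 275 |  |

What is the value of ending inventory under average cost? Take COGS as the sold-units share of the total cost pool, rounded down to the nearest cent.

Jul 17, sell 275: 275/579 × $8,519.00 → $4,046.15
Ending inventory (cost pool remaining) = $4,472.85

Ending inventory = $4,472.85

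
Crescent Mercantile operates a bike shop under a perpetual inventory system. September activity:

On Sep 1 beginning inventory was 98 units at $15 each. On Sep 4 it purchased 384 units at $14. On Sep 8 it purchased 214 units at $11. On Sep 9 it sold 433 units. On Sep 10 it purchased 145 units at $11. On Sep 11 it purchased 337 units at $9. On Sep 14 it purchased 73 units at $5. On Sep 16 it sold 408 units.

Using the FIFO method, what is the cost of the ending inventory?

Ending inventory = $3,398

Sep 9, 433 sold [FIFO — oldest first]: 98 @ $15 + 335 @ $14 = $6,160
Sep 16, 408 sold [FIFO — oldest first]: 49 @ $14 + 214 @ $11 + 145 @ $11 = $4,635
Total COGS = $6,160 + $4,635 = $10,795
Ending inventory: 337 @ $9 + 73 @ $5 = $3,398
Check: goods available $14,193 = COGS $10,795 + ending $3,398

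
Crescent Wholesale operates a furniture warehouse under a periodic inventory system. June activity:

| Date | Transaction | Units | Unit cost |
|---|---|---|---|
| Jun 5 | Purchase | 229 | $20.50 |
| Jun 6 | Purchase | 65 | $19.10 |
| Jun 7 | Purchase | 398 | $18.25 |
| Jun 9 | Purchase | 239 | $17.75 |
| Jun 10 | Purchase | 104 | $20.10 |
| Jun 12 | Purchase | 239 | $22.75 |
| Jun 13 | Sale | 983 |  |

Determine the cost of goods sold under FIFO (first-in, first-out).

Jun 13, 983 sold [FIFO — oldest first]: 229 @ $20.50 + 65 @ $19.10 + 398 @ $18.25 + 239 @ $17.75 + 52 @ $20.10 = $18,486.95
Ending inventory: 52 @ $20.10 + 239 @ $22.75 = $6,482.45
Check: goods available $24,969.40 = COGS $18,486.95 + ending $6,482.45

COGS = $18,486.95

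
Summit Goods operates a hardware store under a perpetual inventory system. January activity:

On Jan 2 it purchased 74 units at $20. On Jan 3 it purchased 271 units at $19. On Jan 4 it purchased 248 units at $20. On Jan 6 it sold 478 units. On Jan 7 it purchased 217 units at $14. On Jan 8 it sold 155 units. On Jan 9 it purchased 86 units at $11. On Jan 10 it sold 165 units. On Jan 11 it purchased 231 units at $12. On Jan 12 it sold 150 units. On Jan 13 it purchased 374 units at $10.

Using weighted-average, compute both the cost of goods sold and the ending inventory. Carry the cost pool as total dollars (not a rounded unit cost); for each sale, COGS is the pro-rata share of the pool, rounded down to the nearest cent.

COGS = $16,073.76; ending inventory = $6,011.24

After Jan 2: 74 on hand, pool $1,480.00 (≈ $20.0000 each)
After Jan 3: 345 on hand, pool $6,629.00 (≈ $19.2145 each)
After Jan 4: 593 on hand, pool $11,589.00 (≈ $19.5430 each)
Jan 6, sell 478: 478/593 × $11,589.00 → $9,341.55
After Jan 7: 332 on hand, pool $5,285.45 (≈ $15.9200 each)
Jan 8, sell 155: 155/332 × $5,285.45 → $2,467.60
After Jan 9: 263 on hand, pool $3,763.85 (≈ $14.3112 each)
Jan 10, sell 165: 165/263 × $3,763.85 → $2,361.35
After Jan 11: 329 on hand, pool $4,174.50 (≈ $12.6884 each)
Jan 12, sell 150: 150/329 × $4,174.50 → $1,903.26
After Jan 13: 553 on hand, pool $6,011.24 (≈ $10.8702 each)
Total COGS = $9,341.55 + $2,467.60 + $2,361.35 + $1,903.26 = $16,073.76
Ending inventory (cost pool remaining) = $6,011.24
Check: goods available $22,085.00 = COGS $16,073.76 + ending $6,011.24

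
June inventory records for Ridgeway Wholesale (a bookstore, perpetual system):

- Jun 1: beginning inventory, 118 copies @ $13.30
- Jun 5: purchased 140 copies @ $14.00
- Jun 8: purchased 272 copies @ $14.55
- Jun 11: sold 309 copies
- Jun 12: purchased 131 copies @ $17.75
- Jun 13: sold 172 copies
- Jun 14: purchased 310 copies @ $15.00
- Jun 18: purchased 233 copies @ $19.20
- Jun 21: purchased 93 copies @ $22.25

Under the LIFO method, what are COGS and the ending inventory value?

Jun 11, 309 sold [LIFO — newest first]: 272 @ $14.55 + 37 @ $14.00 = $4,475.60
Jun 13, 172 sold [LIFO — newest first]: 131 @ $17.75 + 41 @ $14.00 = $2,899.25
Total COGS = $4,475.60 + $2,899.25 = $7,374.85
Ending inventory: 118 @ $13.30 + 62 @ $14.00 + 310 @ $15.00 + 233 @ $19.20 + 93 @ $22.25 = $13,630.25

COGS = $7,374.85; ending inventory = $13,630.25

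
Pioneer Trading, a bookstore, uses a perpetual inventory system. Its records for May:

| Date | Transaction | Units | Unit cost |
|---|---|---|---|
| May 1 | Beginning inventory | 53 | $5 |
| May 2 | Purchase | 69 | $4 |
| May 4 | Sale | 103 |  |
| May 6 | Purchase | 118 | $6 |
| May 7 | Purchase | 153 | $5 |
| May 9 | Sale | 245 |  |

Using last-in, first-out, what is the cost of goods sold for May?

COGS = $1,763

May 4, 103 sold [LIFO — newest first]: 69 @ $4 + 34 @ $5 = $446
May 9, 245 sold [LIFO — newest first]: 153 @ $5 + 92 @ $6 = $1,317
Total COGS = $446 + $1,317 = $1,763
Ending inventory: 19 @ $5 + 26 @ $6 = $251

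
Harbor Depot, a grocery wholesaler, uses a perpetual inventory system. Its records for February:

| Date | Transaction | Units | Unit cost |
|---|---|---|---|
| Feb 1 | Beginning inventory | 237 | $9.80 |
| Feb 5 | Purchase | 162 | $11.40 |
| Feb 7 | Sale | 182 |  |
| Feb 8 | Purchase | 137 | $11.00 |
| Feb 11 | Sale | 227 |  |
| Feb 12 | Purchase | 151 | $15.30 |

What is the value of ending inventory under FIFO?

Ending inventory = $3,707.30

Feb 7, 182 sold [FIFO — oldest first]: 182 @ $9.80 = $1,783.60
Feb 11, 227 sold [FIFO — oldest first]: 55 @ $9.80 + 162 @ $11.40 + 10 @ $11.00 = $2,495.80
Total COGS = $1,783.60 + $2,495.80 = $4,279.40
Ending inventory: 127 @ $11.00 + 151 @ $15.30 = $3,707.30
Check: goods available $7,986.70 = COGS $4,279.40 + ending $3,707.30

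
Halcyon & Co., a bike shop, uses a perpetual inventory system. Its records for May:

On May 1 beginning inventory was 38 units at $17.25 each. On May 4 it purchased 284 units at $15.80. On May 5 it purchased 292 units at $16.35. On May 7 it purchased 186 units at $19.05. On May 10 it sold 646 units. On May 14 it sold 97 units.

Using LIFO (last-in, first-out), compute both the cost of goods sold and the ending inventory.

COGS = $12,504.50; ending inventory = $955.70

May 10, 646 sold [LIFO — newest first]: 186 @ $19.05 + 292 @ $16.35 + 168 @ $15.80 = $10,971.90
May 14, 97 sold [LIFO — newest first]: 97 @ $15.80 = $1,532.60
Total COGS = $10,971.90 + $1,532.60 = $12,504.50
Ending inventory: 38 @ $17.25 + 19 @ $15.80 = $955.70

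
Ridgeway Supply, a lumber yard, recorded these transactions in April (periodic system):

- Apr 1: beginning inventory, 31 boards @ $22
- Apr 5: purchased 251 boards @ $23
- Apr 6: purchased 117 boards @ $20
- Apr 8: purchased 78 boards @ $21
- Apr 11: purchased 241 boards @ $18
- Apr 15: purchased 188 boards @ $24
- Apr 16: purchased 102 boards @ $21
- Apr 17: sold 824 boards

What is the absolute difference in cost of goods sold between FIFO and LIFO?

FIFO COGS: 31 @ $22 + 251 @ $23 + 117 @ $20 + 78 @ $21 + 241 @ $18 + 106 @ $24 = $17,315
LIFO COGS: 102 @ $21 + 188 @ $24 + 241 @ $18 + 78 @ $21 + 117 @ $20 + 98 @ $23 = $17,224
Difference = |$17,315 − $17,224| = $91

$91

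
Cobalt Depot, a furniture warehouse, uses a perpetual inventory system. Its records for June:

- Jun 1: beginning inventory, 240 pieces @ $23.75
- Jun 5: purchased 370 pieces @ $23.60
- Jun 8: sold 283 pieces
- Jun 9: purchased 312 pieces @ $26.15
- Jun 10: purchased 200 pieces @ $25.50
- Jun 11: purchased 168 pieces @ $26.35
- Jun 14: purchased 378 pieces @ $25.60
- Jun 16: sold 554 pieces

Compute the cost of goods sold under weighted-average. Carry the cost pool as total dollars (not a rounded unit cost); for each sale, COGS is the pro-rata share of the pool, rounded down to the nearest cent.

COGS = $20,735.06

After Jun 1: 240 on hand, pool $5,700.00 (≈ $23.7500 each)
After Jun 5: 610 on hand, pool $14,432.00 (≈ $23.6590 each)
Jun 8, sell 283: 283/610 × $14,432.00 → $6,695.50
After Jun 9: 639 on hand, pool $15,895.30 (≈ $24.8753 each)
After Jun 10: 839 on hand, pool $20,995.30 (≈ $25.0242 each)
After Jun 11: 1007 on hand, pool $25,422.10 (≈ $25.2454 each)
After Jun 14: 1385 on hand, pool $35,098.90 (≈ $25.3422 each)
Jun 16, sell 554: 554/1385 × $35,098.90 → $14,039.56
Total COGS = $6,695.50 + $14,039.56 = $20,735.06
Ending inventory (cost pool remaining) = $21,059.34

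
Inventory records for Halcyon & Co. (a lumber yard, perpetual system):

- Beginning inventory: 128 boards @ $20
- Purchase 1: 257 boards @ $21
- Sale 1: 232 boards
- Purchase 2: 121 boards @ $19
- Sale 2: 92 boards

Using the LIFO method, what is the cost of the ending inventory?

Ending inventory = $3,636

Sale 1 (232) [LIFO — newest first]: 232 @ $21 = $4,872
Sale 2 (92) [LIFO — newest first]: 92 @ $19 = $1,748
Total COGS = $4,872 + $1,748 = $6,620
Ending inventory: 128 @ $20 + 25 @ $21 + 29 @ $19 = $3,636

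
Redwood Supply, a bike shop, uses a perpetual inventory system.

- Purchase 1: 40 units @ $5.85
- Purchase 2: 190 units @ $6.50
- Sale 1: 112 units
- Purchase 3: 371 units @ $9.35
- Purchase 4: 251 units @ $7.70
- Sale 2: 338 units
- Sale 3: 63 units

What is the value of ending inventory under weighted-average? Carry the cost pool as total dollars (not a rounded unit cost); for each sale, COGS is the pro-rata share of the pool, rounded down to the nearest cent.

Ending inventory = $2,819.77

After Purchase 1: 40 on hand, pool $234.00 (≈ $5.8500 each)
After Purchase 2: 230 on hand, pool $1,469.00 (≈ $6.3870 each)
Sale 1, sell 112: 112/230 × $1,469.00 → $715.33
After Purchase 3: 489 on hand, pool $4,222.52 (≈ $8.6350 each)
After Purchase 4: 740 on hand, pool $6,155.22 (≈ $8.3179 each)
Sale 2, sell 338: 338/740 × $6,155.22 → $2,811.43
Sale 3, sell 63: 63/402 × $3,343.79 → $524.02
Total COGS = $715.33 + $2,811.43 + $524.02 = $4,050.78
Ending inventory (cost pool remaining) = $2,819.77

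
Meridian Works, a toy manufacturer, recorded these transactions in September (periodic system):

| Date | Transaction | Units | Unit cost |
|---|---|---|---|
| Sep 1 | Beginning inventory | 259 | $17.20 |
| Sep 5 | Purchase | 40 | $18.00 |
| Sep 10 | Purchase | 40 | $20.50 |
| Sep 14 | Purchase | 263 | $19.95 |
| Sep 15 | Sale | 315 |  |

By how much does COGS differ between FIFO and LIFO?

$780.05

FIFO COGS: 259 @ $17.20 + 40 @ $18.00 + 16 @ $20.50 = $5,502.80
LIFO COGS: 263 @ $19.95 + 40 @ $20.50 + 12 @ $18.00 = $6,282.85
Difference = |$5,502.80 − $6,282.85| = $780.05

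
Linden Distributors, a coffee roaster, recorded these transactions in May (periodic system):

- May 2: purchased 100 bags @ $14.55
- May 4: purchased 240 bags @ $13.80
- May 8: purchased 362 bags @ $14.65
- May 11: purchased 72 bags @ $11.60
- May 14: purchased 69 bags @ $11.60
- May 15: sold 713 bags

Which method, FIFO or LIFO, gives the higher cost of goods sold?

FIFO COGS: 100 @ $14.55 + 240 @ $13.80 + 362 @ $14.65 + 11 @ $11.60 = $10,197.90
LIFO COGS: 69 @ $11.60 + 72 @ $11.60 + 362 @ $14.65 + 210 @ $13.80 = $9,836.90

FIFO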